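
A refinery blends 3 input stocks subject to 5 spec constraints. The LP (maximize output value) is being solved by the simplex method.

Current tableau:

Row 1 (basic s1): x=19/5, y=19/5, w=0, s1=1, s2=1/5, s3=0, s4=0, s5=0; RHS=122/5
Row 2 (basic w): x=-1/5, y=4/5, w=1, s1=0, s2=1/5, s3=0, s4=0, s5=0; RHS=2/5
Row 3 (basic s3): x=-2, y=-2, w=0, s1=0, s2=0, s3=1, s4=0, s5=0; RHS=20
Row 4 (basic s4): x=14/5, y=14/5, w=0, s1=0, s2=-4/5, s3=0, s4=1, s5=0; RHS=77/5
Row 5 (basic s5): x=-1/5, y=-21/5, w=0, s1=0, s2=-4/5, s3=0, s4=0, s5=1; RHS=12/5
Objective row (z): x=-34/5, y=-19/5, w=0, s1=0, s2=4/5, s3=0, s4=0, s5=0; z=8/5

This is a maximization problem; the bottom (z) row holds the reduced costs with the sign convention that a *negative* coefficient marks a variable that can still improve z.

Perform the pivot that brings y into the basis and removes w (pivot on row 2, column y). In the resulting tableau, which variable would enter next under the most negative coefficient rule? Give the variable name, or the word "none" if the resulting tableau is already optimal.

x

Pivot element 4/5. New z-row = old z-row − (-19/5)·(row 2/(4/5)).
Updated z-row coefficients: x: -31/4, y: 0, w: 19/4, s1: 0, s2: 7/4, s3: 0, s4: 0, s5: 0.
The most negative is -31/4 in column x, so x would enter next.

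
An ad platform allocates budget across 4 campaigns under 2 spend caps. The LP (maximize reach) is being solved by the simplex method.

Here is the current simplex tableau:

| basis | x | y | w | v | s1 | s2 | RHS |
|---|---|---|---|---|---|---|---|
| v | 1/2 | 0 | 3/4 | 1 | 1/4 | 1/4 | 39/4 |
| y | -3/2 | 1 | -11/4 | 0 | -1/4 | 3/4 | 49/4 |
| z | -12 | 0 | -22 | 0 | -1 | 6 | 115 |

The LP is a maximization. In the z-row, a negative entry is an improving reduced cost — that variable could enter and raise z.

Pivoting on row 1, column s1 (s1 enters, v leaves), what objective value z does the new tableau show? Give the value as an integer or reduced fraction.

154

Minimum ratio for s1: (39/4)/(1/4) = 39.
z changes by −(z-row coeff of s1)·ratio = −(-1)·39 = 39.
New z = 115 + 39 = 154.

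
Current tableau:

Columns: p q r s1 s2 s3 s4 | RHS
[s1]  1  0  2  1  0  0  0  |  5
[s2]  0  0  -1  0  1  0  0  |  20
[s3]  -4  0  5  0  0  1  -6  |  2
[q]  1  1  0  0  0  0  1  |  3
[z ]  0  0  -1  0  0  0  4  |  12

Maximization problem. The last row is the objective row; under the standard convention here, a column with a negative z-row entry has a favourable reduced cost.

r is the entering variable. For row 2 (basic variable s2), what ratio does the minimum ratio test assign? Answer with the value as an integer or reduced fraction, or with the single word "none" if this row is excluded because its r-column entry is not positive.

none

The r entry in row 2 is -1 ≤ 0, so this row gives no ratio.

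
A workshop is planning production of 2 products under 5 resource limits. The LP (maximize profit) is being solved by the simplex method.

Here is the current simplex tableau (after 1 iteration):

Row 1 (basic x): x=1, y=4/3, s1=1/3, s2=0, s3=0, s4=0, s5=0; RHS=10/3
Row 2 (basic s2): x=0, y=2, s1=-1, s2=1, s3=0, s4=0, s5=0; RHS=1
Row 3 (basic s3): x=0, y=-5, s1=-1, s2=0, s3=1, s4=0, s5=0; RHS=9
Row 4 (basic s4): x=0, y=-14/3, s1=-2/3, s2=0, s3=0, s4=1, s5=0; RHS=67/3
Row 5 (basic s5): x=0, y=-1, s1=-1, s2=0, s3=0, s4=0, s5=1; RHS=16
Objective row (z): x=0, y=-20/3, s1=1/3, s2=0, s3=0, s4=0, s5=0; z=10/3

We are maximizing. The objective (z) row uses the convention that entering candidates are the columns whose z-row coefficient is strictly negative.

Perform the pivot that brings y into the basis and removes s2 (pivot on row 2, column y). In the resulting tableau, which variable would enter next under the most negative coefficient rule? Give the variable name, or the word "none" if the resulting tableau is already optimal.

s1

Pivot element 2. New z-row = old z-row − (-20/3)·(row 2/2).
Updated z-row coefficients: x: 0, y: 0, s1: -3, s2: 10/3, s3: 0, s4: 0, s5: 0.
The most negative is -3 in column s1, so s1 would enter next.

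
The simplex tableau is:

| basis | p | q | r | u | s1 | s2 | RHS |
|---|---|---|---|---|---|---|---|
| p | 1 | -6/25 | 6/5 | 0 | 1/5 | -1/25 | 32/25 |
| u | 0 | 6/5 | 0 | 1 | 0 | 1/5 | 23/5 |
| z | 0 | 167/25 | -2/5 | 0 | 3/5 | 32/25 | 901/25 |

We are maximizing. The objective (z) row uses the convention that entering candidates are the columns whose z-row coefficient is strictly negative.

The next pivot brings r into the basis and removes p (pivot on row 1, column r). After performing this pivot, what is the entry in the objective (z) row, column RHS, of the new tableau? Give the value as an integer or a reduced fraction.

Pivot element is row 1, column r: 6/5.
Normalize row 1: new (row 1, RHS) = (32/25)/(6/5) = 16/15.
z-row ← z-row − (-2/5)·(new row 1): 901/25 − (-2/5)·(16/15) = 547/15.

547/15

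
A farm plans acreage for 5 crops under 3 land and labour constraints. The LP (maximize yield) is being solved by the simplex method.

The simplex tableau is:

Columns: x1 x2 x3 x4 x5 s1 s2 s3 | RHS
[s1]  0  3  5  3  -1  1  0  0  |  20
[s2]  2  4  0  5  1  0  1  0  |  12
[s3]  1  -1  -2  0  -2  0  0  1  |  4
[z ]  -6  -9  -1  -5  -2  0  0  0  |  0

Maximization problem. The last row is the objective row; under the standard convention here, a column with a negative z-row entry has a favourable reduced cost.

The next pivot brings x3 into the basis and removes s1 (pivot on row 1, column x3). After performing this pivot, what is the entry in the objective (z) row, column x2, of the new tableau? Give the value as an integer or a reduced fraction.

Pivot element is row 1, column x3: 5.
Normalize row 1: new (row 1, x2) = 3/5 = 3/5.
z-row ← z-row − (-1)·(new row 1): -9 − (-1)·(3/5) = -42/5.

-42/5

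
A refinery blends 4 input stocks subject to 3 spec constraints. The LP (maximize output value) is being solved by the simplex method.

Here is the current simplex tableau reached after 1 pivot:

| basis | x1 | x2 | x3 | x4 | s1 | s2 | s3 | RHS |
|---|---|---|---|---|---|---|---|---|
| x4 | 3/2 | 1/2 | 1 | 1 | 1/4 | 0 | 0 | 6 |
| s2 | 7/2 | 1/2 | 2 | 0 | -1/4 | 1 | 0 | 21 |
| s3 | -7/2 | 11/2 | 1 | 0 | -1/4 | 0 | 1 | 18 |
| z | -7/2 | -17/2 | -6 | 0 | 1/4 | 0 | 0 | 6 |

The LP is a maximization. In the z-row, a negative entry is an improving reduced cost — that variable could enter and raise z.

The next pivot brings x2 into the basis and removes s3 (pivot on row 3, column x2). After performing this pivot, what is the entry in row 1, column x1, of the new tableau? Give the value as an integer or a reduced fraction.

20/11

Pivot element is row 3, column x2: 11/2.
Normalize row 3: new (row 3, x1) = (-7/2)/(11/2) = -7/11.
row 1 ← row 1 − (1/2)·(new row 3): 3/2 − (1/2)·(-7/11) = 20/11.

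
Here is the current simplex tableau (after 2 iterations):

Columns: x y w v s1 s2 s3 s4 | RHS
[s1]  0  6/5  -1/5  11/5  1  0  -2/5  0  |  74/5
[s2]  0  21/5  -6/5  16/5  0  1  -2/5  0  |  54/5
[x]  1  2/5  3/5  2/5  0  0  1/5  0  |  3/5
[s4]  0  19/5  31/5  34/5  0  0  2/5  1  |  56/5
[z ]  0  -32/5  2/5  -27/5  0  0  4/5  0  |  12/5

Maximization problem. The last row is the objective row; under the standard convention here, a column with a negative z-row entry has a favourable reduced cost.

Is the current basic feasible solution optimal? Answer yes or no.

no

Column y has objective-row coefficient -32/5, which is negative; an improving pivot exists, so not yet optimal.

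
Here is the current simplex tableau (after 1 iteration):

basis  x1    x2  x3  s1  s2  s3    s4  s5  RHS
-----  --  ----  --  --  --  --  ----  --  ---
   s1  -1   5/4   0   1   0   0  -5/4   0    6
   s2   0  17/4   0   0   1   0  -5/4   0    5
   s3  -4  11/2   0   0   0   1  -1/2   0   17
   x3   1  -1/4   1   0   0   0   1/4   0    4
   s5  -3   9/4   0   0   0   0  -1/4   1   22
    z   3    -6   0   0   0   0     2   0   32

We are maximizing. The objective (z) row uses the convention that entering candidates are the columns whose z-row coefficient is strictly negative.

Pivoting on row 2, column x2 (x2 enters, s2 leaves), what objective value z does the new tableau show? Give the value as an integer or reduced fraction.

Minimum ratio for x2: 5/(17/4) = 20/17.
z changes by −(z-row coeff of x2)·ratio = −(-6)·(20/17) = 120/17.
New z = 32 + (120/17) = 664/17.

664/17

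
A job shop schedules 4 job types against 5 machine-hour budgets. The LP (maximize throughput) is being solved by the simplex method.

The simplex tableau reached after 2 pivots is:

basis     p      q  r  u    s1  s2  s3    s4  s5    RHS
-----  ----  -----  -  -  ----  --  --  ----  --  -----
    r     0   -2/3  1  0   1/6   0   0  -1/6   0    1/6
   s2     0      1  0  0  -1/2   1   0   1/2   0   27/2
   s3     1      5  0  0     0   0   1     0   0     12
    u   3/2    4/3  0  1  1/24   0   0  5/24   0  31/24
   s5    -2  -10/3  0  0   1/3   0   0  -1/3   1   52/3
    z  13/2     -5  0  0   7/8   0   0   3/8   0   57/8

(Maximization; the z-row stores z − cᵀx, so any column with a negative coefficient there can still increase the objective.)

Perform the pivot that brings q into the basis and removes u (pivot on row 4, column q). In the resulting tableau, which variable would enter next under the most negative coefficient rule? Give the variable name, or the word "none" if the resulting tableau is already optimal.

none

Pivot element 4/3. New z-row = old z-row − (-5)·(row 4/(4/3)).
Updated z-row coefficients: p: 97/8, q: 0, r: 0, u: 15/4, s1: 33/32, s2: 0, s3: 0, s4: 37/32, s5: 0.
No coefficient is strictly negative; the tableau after this pivot is optimal.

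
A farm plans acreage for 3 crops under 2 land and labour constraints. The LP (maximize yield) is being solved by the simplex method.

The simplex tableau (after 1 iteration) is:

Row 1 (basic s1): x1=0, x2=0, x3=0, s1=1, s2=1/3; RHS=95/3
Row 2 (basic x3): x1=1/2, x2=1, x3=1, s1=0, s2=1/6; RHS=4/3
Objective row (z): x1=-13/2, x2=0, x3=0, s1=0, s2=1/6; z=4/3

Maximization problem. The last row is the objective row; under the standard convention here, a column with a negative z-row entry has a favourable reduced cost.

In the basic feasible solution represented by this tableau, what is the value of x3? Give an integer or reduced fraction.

x3 is basic (row 2); its value is the RHS of that row: 4/3.

4/3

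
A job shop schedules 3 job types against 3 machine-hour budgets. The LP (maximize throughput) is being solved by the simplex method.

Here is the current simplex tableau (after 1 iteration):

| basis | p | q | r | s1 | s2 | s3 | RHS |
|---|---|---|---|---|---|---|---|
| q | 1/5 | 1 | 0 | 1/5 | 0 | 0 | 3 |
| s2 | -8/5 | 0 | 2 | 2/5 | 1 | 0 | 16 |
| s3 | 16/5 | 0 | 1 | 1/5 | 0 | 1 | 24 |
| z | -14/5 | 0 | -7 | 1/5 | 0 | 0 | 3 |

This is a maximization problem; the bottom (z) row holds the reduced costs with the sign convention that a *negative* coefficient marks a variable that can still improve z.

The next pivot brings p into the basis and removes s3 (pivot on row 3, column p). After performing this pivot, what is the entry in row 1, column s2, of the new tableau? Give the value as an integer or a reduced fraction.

Pivot element is row 3, column p: 16/5.
Normalize row 3: new (row 3, s2) = 0/(16/5) = 0.
row 1 ← row 1 − (1/5)·(new row 3): 0 − (1/5)·0 = 0.

0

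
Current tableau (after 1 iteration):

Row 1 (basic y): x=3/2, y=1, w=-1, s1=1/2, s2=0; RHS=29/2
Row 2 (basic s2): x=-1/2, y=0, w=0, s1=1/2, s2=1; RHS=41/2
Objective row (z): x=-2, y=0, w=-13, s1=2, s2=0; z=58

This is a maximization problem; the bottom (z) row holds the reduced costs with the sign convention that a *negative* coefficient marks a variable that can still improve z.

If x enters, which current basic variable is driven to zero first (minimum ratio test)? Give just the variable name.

y

Ratios: row 1 (y): (29/2)/(3/2) = 29/3; row 2 (s2): entry -1/2 ≤ 0, skip.
Minimum ratio 29/3 is in the y row, so y leaves.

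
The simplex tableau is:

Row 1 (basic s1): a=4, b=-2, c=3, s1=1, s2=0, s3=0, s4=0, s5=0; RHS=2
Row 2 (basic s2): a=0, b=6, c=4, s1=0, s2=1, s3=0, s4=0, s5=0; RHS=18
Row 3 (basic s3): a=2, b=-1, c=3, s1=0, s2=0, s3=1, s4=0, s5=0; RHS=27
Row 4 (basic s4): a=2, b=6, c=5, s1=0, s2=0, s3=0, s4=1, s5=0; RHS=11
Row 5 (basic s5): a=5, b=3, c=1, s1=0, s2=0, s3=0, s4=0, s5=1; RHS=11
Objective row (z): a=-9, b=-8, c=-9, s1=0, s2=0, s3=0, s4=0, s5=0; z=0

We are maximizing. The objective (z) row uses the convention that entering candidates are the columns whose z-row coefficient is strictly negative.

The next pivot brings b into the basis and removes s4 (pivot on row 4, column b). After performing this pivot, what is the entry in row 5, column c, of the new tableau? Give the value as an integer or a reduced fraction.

-3/2

Pivot element is row 4, column b: 6.
Normalize row 4: new (row 4, c) = 5/6 = 5/6.
row 5 ← row 5 − 3·(new row 4): 1 − 3·(5/6) = -3/2.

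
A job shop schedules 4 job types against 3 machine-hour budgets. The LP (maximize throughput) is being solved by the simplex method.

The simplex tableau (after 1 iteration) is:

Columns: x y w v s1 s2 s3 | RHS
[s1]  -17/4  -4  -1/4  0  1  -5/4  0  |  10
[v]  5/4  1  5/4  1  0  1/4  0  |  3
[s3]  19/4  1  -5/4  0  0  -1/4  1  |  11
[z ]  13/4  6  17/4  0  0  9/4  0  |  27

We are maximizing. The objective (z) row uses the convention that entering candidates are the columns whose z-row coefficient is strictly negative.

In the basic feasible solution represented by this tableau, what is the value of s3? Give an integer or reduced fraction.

11

s3 is basic (row 3); its value is the RHS of that row: 11.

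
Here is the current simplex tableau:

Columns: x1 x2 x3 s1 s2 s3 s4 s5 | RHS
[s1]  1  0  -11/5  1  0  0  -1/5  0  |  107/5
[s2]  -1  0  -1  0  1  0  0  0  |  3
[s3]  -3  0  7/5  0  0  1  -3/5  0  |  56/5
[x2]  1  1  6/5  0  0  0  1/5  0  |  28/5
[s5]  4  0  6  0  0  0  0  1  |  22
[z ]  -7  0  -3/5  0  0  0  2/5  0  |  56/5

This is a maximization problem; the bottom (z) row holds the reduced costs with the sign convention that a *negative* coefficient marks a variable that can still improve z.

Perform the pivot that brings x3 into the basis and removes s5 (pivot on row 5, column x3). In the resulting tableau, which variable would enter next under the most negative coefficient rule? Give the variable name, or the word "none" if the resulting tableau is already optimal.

x1

Pivot element 6. New z-row = old z-row − (-3/5)·(row 5/6).
Updated z-row coefficients: x1: -33/5, x2: 0, x3: 0, s1: 0, s2: 0, s3: 0, s4: 2/5, s5: 1/10.
The most negative is -33/5 in column x1, so x1 would enter next.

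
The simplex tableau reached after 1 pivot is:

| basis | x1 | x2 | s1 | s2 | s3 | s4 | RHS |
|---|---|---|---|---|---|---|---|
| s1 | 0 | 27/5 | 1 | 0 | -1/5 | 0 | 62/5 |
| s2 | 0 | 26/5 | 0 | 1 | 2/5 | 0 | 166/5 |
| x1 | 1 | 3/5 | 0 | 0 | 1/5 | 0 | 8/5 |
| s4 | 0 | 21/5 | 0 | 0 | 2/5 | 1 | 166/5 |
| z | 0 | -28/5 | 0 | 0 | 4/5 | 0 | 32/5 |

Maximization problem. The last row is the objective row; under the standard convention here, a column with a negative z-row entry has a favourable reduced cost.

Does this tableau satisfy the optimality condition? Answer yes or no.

no

Column x2 has objective-row coefficient -28/5, which is negative; an improving pivot exists, so not yet optimal.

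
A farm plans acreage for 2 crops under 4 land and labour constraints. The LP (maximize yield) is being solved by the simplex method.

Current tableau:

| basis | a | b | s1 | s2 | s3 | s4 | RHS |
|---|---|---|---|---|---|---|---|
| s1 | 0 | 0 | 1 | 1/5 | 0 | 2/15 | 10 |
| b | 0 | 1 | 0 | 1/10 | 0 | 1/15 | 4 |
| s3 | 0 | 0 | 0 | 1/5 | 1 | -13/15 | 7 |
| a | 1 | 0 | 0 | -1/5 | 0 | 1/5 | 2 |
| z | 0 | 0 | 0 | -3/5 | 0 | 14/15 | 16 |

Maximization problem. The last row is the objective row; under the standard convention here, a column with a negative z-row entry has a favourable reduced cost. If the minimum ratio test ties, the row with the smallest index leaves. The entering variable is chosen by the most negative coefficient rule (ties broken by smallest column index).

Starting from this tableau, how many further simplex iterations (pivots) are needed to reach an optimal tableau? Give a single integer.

pivot: s2 in, s3 out → z = 37
pivot: s4 in, b out → z = 116/3
No improving column remains; optimal.

2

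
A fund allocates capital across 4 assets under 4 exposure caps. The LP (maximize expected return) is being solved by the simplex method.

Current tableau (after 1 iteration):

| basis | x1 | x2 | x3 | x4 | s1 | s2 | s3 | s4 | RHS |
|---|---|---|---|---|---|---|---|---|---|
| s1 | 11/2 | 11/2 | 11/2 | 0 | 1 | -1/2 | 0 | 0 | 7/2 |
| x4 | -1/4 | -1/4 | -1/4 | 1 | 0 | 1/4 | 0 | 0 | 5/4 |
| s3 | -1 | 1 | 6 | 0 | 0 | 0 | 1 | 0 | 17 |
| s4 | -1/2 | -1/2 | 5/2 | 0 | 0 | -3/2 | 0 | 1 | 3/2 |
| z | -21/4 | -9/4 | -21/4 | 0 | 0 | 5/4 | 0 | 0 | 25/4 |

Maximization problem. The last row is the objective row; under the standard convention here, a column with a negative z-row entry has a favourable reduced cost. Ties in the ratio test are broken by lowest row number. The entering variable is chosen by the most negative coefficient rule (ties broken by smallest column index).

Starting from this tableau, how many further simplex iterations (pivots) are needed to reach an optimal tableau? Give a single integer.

1

pivot: x1 in, s1 out → z = 211/22
No improving column remains; optimal.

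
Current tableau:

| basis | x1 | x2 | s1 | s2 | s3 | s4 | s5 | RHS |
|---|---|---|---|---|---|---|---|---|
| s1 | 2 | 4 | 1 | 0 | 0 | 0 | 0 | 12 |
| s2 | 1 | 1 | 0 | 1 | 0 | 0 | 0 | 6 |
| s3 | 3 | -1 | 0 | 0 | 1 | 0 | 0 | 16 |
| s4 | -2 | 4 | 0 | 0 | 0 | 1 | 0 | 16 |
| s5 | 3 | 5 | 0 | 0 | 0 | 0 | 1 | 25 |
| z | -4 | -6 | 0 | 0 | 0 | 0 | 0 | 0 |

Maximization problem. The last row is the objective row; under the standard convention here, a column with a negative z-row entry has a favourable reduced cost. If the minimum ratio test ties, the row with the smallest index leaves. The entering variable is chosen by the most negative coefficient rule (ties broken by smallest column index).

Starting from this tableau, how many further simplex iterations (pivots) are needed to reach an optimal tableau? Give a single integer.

2

pivot: x2 in, s1 out → z = 18
pivot: x1 in, s3 out → z = 164/7
No improving column remains; optimal.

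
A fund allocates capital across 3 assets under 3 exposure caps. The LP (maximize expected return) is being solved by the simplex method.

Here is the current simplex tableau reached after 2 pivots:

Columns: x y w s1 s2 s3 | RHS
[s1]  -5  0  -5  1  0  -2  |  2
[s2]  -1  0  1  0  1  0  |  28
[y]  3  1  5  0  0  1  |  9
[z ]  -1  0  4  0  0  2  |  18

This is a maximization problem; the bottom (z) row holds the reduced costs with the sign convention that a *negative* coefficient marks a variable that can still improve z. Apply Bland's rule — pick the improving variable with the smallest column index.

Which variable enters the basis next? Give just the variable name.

Objective-row coefficients: x: -1, y: 0, w: 4, s1: 0, s2: 0, s3: 2.
Improving columns: x. Bland's rule picks the smallest column index → x.

x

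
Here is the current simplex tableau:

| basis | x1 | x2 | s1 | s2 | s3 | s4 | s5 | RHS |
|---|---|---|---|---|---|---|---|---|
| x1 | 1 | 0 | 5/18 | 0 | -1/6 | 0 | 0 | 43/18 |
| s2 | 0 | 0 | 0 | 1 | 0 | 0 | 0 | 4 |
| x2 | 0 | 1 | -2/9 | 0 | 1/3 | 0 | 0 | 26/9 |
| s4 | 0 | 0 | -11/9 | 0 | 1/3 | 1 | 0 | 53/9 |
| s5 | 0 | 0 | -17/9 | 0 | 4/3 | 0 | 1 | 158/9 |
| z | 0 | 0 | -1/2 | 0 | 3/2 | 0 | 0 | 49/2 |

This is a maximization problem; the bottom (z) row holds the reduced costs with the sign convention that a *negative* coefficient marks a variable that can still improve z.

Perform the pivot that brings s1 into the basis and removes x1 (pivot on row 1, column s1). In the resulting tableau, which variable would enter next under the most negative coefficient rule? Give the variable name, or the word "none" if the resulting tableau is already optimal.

Pivot element 5/18. New z-row = old z-row − (-1/2)·(row 1/(5/18)).
Updated z-row coefficients: x1: 9/5, x2: 0, s1: 0, s2: 0, s3: 6/5, s4: 0, s5: 0.
No coefficient is strictly negative; the tableau after this pivot is optimal.

none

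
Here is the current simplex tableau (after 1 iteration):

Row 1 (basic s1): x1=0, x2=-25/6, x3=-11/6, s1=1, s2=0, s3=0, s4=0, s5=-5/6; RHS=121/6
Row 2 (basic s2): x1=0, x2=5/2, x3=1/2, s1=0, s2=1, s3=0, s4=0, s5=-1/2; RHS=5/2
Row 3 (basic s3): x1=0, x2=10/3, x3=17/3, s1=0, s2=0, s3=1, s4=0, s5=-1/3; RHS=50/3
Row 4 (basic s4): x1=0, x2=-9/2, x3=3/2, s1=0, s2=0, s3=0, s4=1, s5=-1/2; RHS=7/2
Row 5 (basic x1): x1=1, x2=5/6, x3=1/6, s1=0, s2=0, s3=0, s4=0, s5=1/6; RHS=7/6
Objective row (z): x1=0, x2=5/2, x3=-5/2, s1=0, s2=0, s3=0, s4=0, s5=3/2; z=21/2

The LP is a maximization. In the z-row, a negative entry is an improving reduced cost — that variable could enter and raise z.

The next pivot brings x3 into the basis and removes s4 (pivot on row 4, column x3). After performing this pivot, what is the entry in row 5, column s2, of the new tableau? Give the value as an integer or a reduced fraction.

Pivot element is row 4, column x3: 3/2.
Normalize row 4: new (row 4, s2) = 0/(3/2) = 0.
row 5 ← row 5 − (1/6)·(new row 4): 0 − (1/6)·0 = 0.

0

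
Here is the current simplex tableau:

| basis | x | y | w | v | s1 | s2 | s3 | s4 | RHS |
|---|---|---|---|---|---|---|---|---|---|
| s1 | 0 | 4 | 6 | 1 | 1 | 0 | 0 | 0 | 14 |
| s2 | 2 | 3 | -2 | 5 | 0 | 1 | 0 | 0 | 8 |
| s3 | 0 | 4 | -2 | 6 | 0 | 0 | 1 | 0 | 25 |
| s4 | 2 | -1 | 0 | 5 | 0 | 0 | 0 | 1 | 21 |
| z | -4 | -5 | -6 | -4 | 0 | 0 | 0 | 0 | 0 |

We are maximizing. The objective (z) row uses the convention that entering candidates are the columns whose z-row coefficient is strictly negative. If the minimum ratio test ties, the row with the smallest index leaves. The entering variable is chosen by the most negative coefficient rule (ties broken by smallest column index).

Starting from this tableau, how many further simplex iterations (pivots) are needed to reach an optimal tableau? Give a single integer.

2

pivot: w in, s1 out → z = 14
pivot: x in, s2 out → z = 118/3
No improving column remains; optimal.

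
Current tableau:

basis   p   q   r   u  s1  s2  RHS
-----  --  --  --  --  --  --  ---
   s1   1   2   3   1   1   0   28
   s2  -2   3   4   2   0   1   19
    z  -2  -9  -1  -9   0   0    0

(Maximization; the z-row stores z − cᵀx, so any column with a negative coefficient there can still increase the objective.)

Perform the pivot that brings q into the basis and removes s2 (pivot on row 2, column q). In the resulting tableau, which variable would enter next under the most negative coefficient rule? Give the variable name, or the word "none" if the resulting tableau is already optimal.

Pivot element 3. New z-row = old z-row − (-9)·(row 2/3).
Updated z-row coefficients: p: -8, q: 0, r: 11, u: -3, s1: 0, s2: 3.
The most negative is -8 in column p, so p would enter next.

p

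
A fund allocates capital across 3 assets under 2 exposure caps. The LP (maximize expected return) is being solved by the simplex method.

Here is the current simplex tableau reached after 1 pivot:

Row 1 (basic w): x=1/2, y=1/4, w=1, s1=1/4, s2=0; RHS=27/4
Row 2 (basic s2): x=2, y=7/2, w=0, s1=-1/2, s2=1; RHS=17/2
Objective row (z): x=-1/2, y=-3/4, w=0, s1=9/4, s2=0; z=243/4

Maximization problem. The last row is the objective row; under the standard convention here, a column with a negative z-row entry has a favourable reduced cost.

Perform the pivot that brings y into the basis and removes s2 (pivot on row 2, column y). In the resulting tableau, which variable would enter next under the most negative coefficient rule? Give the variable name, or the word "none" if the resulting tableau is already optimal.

Pivot element 7/2. New z-row = old z-row − (-3/4)·(row 2/(7/2)).
Updated z-row coefficients: x: -1/14, y: 0, w: 0, s1: 15/7, s2: 3/14.
The most negative is -1/14 in column x, so x would enter next.

x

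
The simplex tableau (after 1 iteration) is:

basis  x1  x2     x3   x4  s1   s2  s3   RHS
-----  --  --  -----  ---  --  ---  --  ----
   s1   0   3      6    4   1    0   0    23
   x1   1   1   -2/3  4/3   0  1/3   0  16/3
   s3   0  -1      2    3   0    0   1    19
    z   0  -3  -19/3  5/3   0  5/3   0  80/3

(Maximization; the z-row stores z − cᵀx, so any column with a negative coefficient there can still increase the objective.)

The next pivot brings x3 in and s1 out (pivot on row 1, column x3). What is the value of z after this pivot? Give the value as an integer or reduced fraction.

917/18

Minimum ratio for x3: 23/6 = 23/6.
z changes by −(z-row coeff of x3)·ratio = −(-19/3)·(23/6) = 437/18.
New z = 80/3 + (437/18) = 917/18.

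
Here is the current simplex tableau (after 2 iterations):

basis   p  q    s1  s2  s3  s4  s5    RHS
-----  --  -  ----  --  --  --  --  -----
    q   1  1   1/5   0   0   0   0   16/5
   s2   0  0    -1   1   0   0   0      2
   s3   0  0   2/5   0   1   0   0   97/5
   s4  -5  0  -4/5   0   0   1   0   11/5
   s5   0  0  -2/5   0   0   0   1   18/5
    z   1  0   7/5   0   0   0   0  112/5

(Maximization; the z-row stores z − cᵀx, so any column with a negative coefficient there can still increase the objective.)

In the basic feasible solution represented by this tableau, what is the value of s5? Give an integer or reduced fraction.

s5 is basic (row 5); its value is the RHS of that row: 18/5.

18/5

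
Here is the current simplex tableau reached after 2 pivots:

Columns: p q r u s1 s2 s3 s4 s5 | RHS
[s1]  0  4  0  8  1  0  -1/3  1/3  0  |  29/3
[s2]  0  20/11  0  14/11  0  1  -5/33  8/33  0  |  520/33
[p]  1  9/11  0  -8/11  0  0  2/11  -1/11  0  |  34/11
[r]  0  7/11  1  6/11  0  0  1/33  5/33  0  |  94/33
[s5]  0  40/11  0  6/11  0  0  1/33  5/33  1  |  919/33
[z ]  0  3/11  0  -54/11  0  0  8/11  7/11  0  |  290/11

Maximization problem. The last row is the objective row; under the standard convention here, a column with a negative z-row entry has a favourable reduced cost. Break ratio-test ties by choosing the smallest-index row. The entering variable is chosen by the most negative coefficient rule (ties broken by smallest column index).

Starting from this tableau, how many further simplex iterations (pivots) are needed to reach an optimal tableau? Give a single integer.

pivot: u in, s1 out → z = 1421/44
No improving column remains; optimal.

1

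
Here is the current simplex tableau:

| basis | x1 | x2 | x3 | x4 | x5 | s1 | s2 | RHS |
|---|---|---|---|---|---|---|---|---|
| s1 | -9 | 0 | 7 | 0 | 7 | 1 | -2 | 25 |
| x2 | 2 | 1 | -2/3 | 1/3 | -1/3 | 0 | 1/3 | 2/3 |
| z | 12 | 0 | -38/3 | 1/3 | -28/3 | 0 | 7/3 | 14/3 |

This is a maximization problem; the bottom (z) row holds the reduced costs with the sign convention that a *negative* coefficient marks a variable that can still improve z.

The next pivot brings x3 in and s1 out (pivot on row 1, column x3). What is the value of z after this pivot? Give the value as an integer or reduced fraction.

Minimum ratio for x3: 25/7 = 25/7.
z changes by −(z-row coeff of x3)·ratio = −(-38/3)·(25/7) = 950/21.
New z = 14/3 + (950/21) = 1048/21.

1048/21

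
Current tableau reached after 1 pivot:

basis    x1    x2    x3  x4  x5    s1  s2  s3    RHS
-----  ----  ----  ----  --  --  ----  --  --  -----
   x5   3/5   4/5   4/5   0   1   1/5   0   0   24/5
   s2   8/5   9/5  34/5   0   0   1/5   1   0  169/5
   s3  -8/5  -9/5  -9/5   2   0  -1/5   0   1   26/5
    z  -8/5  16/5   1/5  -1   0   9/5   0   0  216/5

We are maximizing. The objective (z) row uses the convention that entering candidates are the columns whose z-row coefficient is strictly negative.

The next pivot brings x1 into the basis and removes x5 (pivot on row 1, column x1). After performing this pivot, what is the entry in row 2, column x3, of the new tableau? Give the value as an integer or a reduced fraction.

Pivot element is row 1, column x1: 3/5.
Normalize row 1: new (row 1, x3) = (4/5)/(3/5) = 4/3.
row 2 ← row 2 − (8/5)·(new row 1): 34/5 − (8/5)·(4/3) = 14/3.

14/3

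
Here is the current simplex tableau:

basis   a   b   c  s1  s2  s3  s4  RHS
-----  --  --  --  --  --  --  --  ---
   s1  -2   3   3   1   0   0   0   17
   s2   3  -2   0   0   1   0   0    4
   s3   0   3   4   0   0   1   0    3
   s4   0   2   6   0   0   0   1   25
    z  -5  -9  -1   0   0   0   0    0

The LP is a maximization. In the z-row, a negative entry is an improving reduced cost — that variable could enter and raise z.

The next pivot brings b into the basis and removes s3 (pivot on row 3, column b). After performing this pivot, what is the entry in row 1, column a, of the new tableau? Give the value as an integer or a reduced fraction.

-2

Pivot element is row 3, column b: 3.
Normalize row 3: new (row 3, a) = 0/3 = 0.
row 1 ← row 1 − 3·(new row 3): -2 − 3·0 = -2.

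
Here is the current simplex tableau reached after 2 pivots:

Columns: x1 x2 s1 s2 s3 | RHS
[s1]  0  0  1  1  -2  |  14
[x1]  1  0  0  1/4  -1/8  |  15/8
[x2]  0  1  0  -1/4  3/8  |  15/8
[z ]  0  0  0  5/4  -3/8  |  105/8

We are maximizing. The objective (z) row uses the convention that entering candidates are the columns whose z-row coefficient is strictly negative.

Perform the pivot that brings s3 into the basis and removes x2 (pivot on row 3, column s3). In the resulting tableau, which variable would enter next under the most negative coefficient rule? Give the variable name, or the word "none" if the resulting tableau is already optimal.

none

Pivot element 3/8. New z-row = old z-row − (-3/8)·(row 3/(3/8)).
Updated z-row coefficients: x1: 0, x2: 1, s1: 0, s2: 1, s3: 0.
No coefficient is strictly negative; the tableau after this pivot is optimal.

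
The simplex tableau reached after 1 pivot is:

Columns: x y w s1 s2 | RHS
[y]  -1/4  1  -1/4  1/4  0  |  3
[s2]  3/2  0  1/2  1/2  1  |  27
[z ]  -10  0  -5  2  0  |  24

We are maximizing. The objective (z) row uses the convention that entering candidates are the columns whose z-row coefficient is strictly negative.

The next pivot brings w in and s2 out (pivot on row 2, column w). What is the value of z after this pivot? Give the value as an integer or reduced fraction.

Minimum ratio for w: 27/(1/2) = 54.
z changes by −(z-row coeff of w)·ratio = −(-5)·54 = 270.
New z = 24 + 270 = 294.

294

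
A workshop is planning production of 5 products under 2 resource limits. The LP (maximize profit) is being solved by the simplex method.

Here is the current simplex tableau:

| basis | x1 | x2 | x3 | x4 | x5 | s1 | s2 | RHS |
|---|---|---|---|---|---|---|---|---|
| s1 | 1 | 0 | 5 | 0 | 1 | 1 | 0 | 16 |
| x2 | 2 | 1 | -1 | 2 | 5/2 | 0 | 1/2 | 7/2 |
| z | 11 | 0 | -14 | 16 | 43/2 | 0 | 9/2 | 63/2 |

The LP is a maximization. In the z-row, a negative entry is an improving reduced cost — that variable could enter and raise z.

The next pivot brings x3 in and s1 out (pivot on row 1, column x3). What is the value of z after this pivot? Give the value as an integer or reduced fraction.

Minimum ratio for x3: 16/5 = 16/5.
z changes by −(z-row coeff of x3)·ratio = −(-14)·(16/5) = 224/5.
New z = 63/2 + (224/5) = 763/10.

763/10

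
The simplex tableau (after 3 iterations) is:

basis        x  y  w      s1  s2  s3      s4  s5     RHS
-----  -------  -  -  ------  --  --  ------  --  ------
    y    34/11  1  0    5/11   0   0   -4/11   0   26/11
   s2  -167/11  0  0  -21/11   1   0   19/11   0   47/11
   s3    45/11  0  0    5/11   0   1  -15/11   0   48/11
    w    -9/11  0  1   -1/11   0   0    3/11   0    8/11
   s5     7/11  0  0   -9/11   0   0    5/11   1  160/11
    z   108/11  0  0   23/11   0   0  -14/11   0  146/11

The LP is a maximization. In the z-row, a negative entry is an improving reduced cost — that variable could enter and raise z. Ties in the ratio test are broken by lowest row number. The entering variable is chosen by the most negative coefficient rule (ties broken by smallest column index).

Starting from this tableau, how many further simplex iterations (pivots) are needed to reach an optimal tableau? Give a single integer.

2

pivot: s4 in, s2 out → z = 312/19
pivot: x in, w out → z = 247/15
No improving column remains; optimal.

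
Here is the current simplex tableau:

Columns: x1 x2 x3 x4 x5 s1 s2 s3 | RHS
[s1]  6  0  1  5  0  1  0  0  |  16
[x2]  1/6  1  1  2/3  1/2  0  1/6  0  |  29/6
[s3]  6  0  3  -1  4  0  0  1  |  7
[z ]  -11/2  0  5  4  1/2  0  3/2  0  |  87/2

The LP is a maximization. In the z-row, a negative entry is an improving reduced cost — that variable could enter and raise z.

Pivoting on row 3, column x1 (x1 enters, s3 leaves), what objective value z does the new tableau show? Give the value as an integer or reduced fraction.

599/12

Minimum ratio for x1: 7/6 = 7/6.
z changes by −(z-row coeff of x1)·ratio = −(-11/2)·(7/6) = 77/12.
New z = 87/2 + (77/12) = 599/12.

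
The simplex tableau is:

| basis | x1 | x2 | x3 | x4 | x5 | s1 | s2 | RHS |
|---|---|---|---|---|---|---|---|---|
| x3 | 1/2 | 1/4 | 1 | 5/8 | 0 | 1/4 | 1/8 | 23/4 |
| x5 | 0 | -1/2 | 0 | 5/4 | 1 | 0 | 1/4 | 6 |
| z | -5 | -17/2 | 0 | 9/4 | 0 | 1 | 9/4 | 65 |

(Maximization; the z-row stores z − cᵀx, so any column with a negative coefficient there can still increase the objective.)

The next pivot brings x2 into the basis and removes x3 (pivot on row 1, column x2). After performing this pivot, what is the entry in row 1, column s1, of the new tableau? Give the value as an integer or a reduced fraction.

Pivot element is row 1, column x2: 1/4.
Normalize row 1: new (row 1, s1) = (1/4)/(1/4) = 1.
Row 1 is the pivot row, so the entry is 1.

1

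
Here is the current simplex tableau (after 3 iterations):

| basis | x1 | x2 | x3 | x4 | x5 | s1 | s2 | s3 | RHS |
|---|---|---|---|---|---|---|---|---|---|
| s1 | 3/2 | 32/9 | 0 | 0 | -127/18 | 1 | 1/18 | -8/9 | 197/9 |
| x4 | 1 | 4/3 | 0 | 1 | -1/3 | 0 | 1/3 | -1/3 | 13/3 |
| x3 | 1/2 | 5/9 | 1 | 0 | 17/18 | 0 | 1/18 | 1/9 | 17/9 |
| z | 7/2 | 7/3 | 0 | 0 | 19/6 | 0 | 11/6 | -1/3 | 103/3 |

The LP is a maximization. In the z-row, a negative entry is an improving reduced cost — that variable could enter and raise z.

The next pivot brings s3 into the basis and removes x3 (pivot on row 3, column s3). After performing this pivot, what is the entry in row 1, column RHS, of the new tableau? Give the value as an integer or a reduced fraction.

37

Pivot element is row 3, column s3: 1/9.
Normalize row 3: new (row 3, RHS) = (17/9)/(1/9) = 17.
row 1 ← row 1 − (-8/9)·(new row 3): 197/9 − (-8/9)·17 = 37.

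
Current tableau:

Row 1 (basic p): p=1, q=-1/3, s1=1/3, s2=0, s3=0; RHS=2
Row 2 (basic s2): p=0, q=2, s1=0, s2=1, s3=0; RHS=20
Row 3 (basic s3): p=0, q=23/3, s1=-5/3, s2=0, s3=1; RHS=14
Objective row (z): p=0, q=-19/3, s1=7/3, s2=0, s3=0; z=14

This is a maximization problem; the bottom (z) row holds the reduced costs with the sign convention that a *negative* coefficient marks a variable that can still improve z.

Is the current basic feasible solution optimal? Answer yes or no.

no

Column q has objective-row coefficient -19/3, which is negative; an improving pivot exists, so not yet optimal.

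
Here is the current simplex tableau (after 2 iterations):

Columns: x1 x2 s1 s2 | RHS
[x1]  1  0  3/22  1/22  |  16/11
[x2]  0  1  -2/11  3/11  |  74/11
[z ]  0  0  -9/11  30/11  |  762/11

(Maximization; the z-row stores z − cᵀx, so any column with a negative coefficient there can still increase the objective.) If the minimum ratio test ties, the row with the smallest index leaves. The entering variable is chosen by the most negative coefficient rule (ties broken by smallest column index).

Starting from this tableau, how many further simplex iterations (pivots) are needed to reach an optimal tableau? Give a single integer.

pivot: s1 in, x1 out → z = 78
No improving column remains; optimal.

1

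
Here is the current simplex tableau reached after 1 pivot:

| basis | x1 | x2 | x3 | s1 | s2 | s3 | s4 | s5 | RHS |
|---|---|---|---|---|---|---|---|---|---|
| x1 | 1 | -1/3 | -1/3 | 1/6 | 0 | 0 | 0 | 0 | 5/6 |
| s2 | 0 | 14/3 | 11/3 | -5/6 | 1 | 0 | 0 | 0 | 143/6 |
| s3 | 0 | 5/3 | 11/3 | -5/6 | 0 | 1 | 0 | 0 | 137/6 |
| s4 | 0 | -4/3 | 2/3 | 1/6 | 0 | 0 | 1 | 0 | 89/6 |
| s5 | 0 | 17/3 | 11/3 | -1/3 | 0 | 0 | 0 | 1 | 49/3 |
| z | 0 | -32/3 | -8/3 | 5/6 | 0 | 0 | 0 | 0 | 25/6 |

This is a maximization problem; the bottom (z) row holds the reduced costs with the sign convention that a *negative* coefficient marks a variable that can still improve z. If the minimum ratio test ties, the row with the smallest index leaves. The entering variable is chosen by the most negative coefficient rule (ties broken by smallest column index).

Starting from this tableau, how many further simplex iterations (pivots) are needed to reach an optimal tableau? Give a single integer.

pivot: x2 in, s5 out → z = 1187/34
No improving column remains; optimal.

1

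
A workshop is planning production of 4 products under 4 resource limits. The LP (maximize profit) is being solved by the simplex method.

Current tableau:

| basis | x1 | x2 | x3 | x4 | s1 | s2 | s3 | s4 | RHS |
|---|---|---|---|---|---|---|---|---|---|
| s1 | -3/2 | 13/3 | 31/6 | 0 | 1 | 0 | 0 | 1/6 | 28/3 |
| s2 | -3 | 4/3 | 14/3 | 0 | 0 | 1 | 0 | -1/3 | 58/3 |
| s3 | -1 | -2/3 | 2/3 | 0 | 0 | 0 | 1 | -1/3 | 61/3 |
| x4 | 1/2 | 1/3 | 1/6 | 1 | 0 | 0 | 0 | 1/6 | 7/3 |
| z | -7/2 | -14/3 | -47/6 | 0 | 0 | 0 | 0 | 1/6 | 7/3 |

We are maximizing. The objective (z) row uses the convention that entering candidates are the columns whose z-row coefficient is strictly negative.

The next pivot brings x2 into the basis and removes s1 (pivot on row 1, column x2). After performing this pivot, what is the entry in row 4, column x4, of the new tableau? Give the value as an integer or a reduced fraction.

1

Pivot element is row 1, column x2: 13/3.
Normalize row 1: new (row 1, x4) = 0/(13/3) = 0.
row 4 ← row 4 − (1/3)·(new row 1): 1 − (1/3)·0 = 1.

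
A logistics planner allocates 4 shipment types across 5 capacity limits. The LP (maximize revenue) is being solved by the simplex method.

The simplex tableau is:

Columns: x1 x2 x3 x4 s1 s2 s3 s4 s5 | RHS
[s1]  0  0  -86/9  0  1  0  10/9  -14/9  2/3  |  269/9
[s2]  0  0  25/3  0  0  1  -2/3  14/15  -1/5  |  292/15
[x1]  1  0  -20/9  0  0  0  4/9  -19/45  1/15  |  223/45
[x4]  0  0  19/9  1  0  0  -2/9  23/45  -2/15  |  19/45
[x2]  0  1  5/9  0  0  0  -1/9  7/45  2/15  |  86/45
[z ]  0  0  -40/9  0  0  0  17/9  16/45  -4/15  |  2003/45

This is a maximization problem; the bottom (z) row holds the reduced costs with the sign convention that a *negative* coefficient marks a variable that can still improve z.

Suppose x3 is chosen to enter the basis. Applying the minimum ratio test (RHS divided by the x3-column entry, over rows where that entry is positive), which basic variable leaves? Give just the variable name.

Ratios: row 1 (s1): entry -86/9 ≤ 0, skip; row 2 (s2): (292/15)/(25/3) = 292/125; row 3 (x1): entry -20/9 ≤ 0, skip; row 4 (x4): (19/45)/(19/9) = 1/5; row 5 (x2): (86/45)/(5/9) = 86/25.
Minimum ratio 1/5 is in the x4 row, so x4 leaves.

x4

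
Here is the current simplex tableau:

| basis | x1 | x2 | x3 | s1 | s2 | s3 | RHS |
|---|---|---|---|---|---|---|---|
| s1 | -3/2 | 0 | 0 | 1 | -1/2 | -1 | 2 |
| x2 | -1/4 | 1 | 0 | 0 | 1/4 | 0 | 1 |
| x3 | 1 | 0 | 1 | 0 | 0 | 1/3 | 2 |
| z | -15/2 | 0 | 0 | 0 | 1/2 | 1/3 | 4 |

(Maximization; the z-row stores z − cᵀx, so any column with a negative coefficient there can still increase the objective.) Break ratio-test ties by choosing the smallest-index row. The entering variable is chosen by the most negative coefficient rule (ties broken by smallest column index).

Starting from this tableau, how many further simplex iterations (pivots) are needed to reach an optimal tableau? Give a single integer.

pivot: x1 in, x3 out → z = 19
No improving column remains; optimal.

1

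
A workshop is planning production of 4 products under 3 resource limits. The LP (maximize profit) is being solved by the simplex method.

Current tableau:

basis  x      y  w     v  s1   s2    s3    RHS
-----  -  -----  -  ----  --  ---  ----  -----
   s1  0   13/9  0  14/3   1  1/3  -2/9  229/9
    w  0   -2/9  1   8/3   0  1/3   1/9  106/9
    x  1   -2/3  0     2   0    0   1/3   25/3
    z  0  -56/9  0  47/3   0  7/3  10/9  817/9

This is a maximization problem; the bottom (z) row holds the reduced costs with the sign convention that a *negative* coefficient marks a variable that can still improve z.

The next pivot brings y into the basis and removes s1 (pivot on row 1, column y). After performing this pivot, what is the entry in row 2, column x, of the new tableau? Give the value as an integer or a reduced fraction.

Pivot element is row 1, column y: 13/9.
Normalize row 1: new (row 1, x) = 0/(13/9) = 0.
row 2 ← row 2 − (-2/9)·(new row 1): 0 − (-2/9)·0 = 0.

0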